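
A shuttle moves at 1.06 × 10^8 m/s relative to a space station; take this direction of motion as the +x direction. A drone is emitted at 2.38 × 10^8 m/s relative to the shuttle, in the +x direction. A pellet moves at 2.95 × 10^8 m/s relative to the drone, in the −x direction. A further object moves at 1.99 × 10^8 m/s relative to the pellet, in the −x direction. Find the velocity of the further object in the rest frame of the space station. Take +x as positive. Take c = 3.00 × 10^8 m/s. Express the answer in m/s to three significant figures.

Apply u = (u' + v)/(1 + u'v/c²) successively, working outward toward the space station.
(Dividing each given speed by c = 3.00 × 10^8 m/s to work in units of c.)
Start: velocity of the shuttle relative to the space station = 0.3533c.
Compose with the drone (u' = 0.793 in the shuttle frame): u_1 = (0.793 + 0.353) / (1 + 0.793·0.353) = 1.1467/1.2803 = 0.8956.
Compose with the pellet (u' = -0.983 in the drone frame): u_2 = (-0.983 + 0.896) / (1 + (-0.983)·0.896) = -0.0877/0.1193 = -0.7352.
Compose with the further object (u' = -0.663 in the pellet frame): u_3 = (-0.663 + (-0.735)) / (1 + (-0.663)·(-0.735)) = -1.3985/1.4877 = -0.9401.
So u = -0.9401 × 3.00 × 10^8 m/s.

-2.82 × 10^8 m/s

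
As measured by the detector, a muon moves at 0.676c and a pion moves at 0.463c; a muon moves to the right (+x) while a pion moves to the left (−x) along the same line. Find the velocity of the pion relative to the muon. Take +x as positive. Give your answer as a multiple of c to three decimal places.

-0.867c

β_A = 0.676, β_B = -0.463.
Transform to A's frame with the inverse velocity-addition law: u' = (u − v)/(1 − uv/c²), taking u = β_B and v = β_A.
u' = (-0.463 − 0.676) / (1 − (0.676)(-0.463)) = -1.1390/1.3130 = -0.8675.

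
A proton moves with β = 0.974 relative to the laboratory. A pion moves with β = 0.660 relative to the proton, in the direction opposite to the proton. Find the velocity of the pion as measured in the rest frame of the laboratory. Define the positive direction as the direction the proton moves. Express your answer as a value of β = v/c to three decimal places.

β = +0.879

With v = 0.974 and u' = -0.660 (in units of c),
u = (u' + v)/(1 + u'v/c²):
u = (-0.660 + 0.974) / (1 + (-0.660)·0.974) = 0.3140/0.3572 = 0.8792
(Galilean addition would give +0.314c.)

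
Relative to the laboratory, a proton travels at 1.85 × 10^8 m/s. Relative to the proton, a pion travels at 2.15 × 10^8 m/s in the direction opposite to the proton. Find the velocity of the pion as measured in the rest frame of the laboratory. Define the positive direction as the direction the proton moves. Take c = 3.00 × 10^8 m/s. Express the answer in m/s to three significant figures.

In units of c (dividing by 3.00 × 10^8 m/s): v = 0.617, u' = -0.717.
u = (u' + v)/(1 + u'v/c²):
u = (-0.717 + 0.617) / (1 + (-0.717)·0.617) = -0.1000/0.5581 = -0.1792
Converting back: u = -0.1792 × 3.00 × 10^8 m/s.

-5.38 × 10^7 m/s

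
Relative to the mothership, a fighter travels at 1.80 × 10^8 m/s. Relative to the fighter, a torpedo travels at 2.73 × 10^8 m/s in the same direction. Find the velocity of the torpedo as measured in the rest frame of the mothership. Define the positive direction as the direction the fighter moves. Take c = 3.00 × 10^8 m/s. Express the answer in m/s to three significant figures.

2.93 × 10^8 m/s

In units of c (dividing by 3.00 × 10^8 m/s): v = 0.600, u' = 0.910.
u = (u' + v)/(1 + u'v/c²):
u = (0.910 + 0.600) / (1 + 0.910·0.600) = 1.5100/1.5460 = 0.9767
Converting back: u = 0.9767 × 3.00 × 10^8 m/s.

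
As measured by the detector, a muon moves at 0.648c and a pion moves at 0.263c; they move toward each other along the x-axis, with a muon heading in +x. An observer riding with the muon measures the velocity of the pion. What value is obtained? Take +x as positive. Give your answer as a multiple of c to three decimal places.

-0.778c

β_A = 0.648, β_B = -0.263.
Transform to A's frame with the inverse velocity-addition law: u' = (u − v)/(1 − uv/c²), taking u = β_B and v = β_A.
u' = (-0.263 − 0.648) / (1 − (0.648)(-0.263)) = -0.9110/1.1704 = -0.7784.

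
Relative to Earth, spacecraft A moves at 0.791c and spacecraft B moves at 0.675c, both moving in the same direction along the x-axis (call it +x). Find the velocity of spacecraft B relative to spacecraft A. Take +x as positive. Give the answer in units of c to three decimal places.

-0.249c

β_A = 0.791, β_B = 0.675.
Transform to A's frame with the inverse velocity-addition law: u' = (u − v)/(1 − uv/c²), taking u = β_B and v = β_A.
u' = (0.675 − 0.791) / (1 − (0.791)(0.675)) = -0.1160/0.4661 = -0.2489.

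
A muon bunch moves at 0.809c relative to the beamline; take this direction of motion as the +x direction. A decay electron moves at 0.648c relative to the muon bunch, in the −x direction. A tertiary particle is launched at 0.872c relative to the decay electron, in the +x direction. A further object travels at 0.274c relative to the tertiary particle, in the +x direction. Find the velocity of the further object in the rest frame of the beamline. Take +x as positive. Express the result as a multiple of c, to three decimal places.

+0.962c

Apply u = (u' + v)/(1 + u'v/c²) successively, working outward toward the beamline.
Start: velocity of the muon bunch relative to the beamline = 0.8090c.
Compose with the decay electron (u' = -0.648 in the muon bunch frame): u_1 = (-0.648 + 0.809) / (1 + (-0.648)·0.809) = 0.1610/0.4758 = 0.3384.
Compose with the tertiary particle (u' = 0.872 in the decay electron frame): u_2 = (0.872 + 0.338) / (1 + 0.872·0.338) = 1.2104/1.2951 = 0.9346.
Compose with the further object (u' = 0.274 in the tertiary particle frame): u_3 = (0.274 + 0.935) / (1 + 0.274·0.935) = 1.2086/1.2561 = 0.9622.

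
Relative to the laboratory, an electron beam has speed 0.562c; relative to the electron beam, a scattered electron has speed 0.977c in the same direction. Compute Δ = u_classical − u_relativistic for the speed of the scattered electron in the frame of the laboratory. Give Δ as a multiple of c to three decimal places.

Δ = 0.546c

Galilean: u_cl = 0.977 + 0.562 = 1.5390.
Relativistic: u_rel = (0.977 + 0.562) / (1 + 0.977·0.562) = 1.5390/1.5491 = 0.9935.
Δ = 1.5390 − 0.9935 = 0.5455.
(The classical prediction exceeds c; the relativistic result does not.)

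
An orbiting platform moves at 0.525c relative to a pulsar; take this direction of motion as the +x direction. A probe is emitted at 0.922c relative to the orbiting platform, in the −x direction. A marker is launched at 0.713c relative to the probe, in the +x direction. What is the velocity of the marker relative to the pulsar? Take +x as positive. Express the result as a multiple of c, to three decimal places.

Apply u = (u' + v)/(1 + u'v/c²) successively, working outward toward the pulsar.
Start: velocity of the orbiting platform relative to the pulsar = 0.5250c.
Compose with the probe (u' = -0.922 in the orbiting platform frame): u_1 = (-0.922 + 0.525) / (1 + (-0.922)·0.525) = -0.3970/0.5160 = -0.7695.
Compose with the marker (u' = 0.713 in the probe frame): u_2 = (0.713 + (-0.769)) / (1 + 0.713·(-0.769)) = -0.0565/0.4514 = -0.1251.

-0.125c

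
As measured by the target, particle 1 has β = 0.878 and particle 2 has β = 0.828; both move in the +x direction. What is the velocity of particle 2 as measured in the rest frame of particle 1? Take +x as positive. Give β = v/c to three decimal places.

β_A = 0.878, β_B = 0.828.
Transform to A's frame with the inverse velocity-addition law: u' = (u − v)/(1 − uv/c²), taking u = β_B and v = β_A.
u' = (0.828 − 0.878) / (1 − (0.878)(0.828)) = -0.0500/0.2730 = -0.1831.

β = -0.183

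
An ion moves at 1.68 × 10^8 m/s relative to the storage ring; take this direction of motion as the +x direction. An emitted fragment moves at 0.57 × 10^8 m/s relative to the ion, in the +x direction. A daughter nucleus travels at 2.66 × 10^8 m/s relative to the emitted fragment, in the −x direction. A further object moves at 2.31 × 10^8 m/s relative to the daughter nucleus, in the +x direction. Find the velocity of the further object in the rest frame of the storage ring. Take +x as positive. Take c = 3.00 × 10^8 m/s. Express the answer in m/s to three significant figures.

Apply u = (u' + v)/(1 + u'v/c²) successively, working outward toward the storage ring.
(Dividing each given speed by c = 3.00 × 10^8 m/s to work in units of c.)
Start: velocity of the ion relative to the storage ring = 0.5600c.
Compose with the emitted fragment (u' = 0.190 in the ion frame): u_1 = (0.190 + 0.560) / (1 + 0.190·0.560) = 0.7500/1.1064 = 0.6779.
Compose with the daughter nucleus (u' = -0.887 in the emitted fragment frame): u_2 = (-0.887 + 0.678) / (1 + (-0.887)·0.678) = -0.2088/0.3990 = -0.5234.
Compose with the further object (u' = 0.770 in the daughter nucleus frame): u_3 = (0.770 + (-0.523)) / (1 + 0.770·(-0.523)) = 0.2466/0.5970 = 0.4131.
So u = 0.4131 × 3.00 × 10^8 m/s.

+1.24 × 10^8 m/s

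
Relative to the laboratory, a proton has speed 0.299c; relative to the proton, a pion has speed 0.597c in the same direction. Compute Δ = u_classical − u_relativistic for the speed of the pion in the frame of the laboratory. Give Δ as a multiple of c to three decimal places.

Galilean: u_cl = 0.597 + 0.299 = 0.8960.
Relativistic: u_rel = (0.597 + 0.299) / (1 + 0.597·0.299) = 0.8960/1.1785 = 0.7603.
Δ = 0.8960 − 0.7603 = 0.1357.

Δ = 0.136c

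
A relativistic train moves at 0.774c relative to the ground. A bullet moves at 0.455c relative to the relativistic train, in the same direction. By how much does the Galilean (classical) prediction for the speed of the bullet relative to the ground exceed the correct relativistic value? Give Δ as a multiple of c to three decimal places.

Galilean: u_cl = 0.455 + 0.774 = 1.2290.
Relativistic: u_rel = (0.455 + 0.774) / (1 + 0.455·0.774) = 1.2290/1.3522 = 0.9089.
Δ = 1.2290 − 0.9089 = 0.3201.
(The classical prediction exceeds c; the relativistic result does not.)

Δ = 0.320c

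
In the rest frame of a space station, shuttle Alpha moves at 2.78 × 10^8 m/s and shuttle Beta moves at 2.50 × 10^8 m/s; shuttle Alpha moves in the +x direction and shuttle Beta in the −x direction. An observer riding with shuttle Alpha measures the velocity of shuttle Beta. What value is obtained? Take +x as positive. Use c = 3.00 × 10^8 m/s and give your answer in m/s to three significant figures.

β_A = 0.927, β_B = -0.833 (dividing each by c = 3.00 × 10^8 m/s).
Transform to A's frame with the inverse velocity-addition law: u' = (u − v)/(1 − uv/c²), taking u = β_B and v = β_A.
u' = (-0.833 − 0.927) / (1 − (0.927)(-0.833)) = -1.7600/1.7722 = -0.9931.
u' = -0.9931 × 3.00 × 10^8 m/s.

-2.98 × 10^8 m/s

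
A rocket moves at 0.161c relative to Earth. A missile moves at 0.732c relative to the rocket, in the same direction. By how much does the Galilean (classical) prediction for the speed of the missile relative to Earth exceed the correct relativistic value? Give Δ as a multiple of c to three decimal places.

Galilean: u_cl = 0.732 + 0.161 = 0.8930.
Relativistic: u_rel = (0.732 + 0.161) / (1 + 0.732·0.161) = 0.8930/1.1179 = 0.7989.
Δ = 0.8930 − 0.7989 = 0.0941.

Δ = 0.094c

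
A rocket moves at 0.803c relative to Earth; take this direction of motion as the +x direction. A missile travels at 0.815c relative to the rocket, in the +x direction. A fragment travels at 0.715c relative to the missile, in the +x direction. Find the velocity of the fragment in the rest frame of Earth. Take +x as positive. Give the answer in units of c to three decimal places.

Apply u = (u' + v)/(1 + u'v/c²) successively, working outward toward Earth.
Start: velocity of the rocket relative to Earth = 0.8030c.
Compose with the missile (u' = 0.815 in the rocket frame): u_1 = (0.815 + 0.803) / (1 + 0.815·0.803) = 1.6180/1.6544 = 0.9780.
Compose with the fragment (u' = 0.715 in the missile frame): u_2 = (0.715 + 0.978) / (1 + 0.715·0.978) = 1.6930/1.6992 = 0.9963.

0.996c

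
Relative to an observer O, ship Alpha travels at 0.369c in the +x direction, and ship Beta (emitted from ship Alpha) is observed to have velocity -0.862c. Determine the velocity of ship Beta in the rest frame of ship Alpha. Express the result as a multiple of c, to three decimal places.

Invert the composition law: u' = (u − v)/(1 − uv/c²).
u' = (-0.862 − 0.369) / (1 − (-0.862)(0.369)) = -1.2310/1.3181 = -0.9339.

-0.934c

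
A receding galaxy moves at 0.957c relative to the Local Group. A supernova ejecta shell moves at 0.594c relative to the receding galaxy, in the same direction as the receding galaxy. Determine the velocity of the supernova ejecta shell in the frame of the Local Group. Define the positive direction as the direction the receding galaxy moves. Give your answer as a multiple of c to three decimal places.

With v = 0.957 and u' = 0.594 (in units of c),
u = (u' + v)/(1 + u'v/c²):
u = (0.594 + 0.957) / (1 + 0.594·0.957) = 1.5510/1.5685 = 0.9889

0.989c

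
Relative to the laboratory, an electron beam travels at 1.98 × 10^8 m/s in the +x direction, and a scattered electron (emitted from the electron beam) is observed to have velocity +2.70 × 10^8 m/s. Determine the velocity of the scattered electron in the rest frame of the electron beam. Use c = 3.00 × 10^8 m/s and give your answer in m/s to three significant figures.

v = 0.660c, u = 0.900c.
Invert the composition law: u' = (u − v)/(1 − uv/c²).
u' = (0.900 − 0.660) / (1 − (0.900)(0.660)) = 0.2400/0.4060 = 0.5911.
u' = 0.5911 × 3.00 × 10^8 m/s.

+1.77 × 10^8 m/s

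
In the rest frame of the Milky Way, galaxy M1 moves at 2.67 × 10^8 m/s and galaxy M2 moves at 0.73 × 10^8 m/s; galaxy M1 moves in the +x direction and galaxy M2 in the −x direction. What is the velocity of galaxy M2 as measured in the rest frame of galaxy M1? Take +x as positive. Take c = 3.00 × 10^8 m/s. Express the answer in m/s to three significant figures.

-2.79 × 10^8 m/s

β_A = 0.890, β_B = -0.243 (dividing each by c = 3.00 × 10^8 m/s).
Transform to A's frame with the inverse velocity-addition law: u' = (u − v)/(1 − uv/c²), taking u = β_B and v = β_A.
u' = (-0.243 − 0.890) / (1 − (0.890)(-0.243)) = -1.1333/1.2166 = -0.9316.
u' = -0.9316 × 3.00 × 10^8 m/s.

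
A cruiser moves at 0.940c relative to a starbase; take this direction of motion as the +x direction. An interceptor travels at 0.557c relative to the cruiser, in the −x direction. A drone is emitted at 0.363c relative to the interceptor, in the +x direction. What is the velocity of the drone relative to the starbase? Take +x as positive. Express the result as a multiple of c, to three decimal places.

+0.903c

Apply u = (u' + v)/(1 + u'v/c²) successively, working outward toward the starbase.
Start: velocity of the cruiser relative to the starbase = 0.9400c.
Compose with the interceptor (u' = -0.557 in the cruiser frame): u_1 = (-0.557 + 0.940) / (1 + (-0.557)·0.940) = 0.3830/0.4764 = 0.8039.
Compose with the drone (u' = 0.363 in the interceptor frame): u_2 = (0.363 + 0.804) / (1 + 0.363·0.804) = 1.1669/1.2918 = 0.9033.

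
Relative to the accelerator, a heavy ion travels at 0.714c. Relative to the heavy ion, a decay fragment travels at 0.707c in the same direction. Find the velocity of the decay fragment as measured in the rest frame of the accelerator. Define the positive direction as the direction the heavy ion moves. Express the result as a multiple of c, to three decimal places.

With v = 0.714 and u' = 0.707 (in units of c),
u = (u' + v)/(1 + u'v/c²):
u = (0.707 + 0.714) / (1 + 0.707·0.714) = 1.4210/1.5048 = 0.9443

0.944c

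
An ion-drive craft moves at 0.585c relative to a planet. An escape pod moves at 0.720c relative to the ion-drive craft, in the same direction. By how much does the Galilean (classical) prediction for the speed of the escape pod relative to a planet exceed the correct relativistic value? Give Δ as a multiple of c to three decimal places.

Δ = 0.387c

Galilean: u_cl = 0.720 + 0.585 = 1.3050.
Relativistic: u_rel = (0.720 + 0.585) / (1 + 0.720·0.585) = 1.3050/1.4212 = 0.9182.
Δ = 1.3050 − 0.9182 = 0.3868.
(The classical prediction exceeds c; the relativistic result does not.)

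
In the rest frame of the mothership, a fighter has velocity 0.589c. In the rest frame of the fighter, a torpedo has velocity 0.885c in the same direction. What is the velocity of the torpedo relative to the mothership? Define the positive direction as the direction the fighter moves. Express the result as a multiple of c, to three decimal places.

0.969c

With v = 0.589 and u' = 0.885 (in units of c),
u = (u' + v)/(1 + u'v/c²):
u = (0.885 + 0.589) / (1 + 0.885·0.589) = 1.4740/1.5213 = 0.9689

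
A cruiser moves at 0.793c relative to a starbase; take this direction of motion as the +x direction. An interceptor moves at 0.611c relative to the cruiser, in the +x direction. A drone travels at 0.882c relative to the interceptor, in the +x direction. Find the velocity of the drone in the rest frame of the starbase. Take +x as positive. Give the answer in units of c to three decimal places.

0.997c

Apply u = (u' + v)/(1 + u'v/c²) successively, working outward toward the starbase.
Start: velocity of the cruiser relative to the starbase = 0.7930c.
Compose with the interceptor (u' = 0.611 in the cruiser frame): u_1 = (0.611 + 0.793) / (1 + 0.611·0.793) = 1.4040/1.4845 = 0.9458.
Compose with the drone (u' = 0.882 in the interceptor frame): u_2 = (0.882 + 0.946) / (1 + 0.882·0.946) = 1.8278/1.8342 = 0.9965.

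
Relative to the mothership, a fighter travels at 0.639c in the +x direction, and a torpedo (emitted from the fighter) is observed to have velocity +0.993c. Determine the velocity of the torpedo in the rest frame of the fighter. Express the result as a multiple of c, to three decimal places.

Invert the composition law: u' = (u − v)/(1 − uv/c²).
u' = (0.993 − 0.639) / (1 − (0.993)(0.639)) = 0.3540/0.3655 = 0.9686.

+0.969c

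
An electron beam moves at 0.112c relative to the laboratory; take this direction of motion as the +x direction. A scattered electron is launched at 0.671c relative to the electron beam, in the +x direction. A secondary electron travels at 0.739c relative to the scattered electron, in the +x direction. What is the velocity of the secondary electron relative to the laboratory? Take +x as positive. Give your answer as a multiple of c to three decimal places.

0.954c

Apply u = (u' + v)/(1 + u'v/c²) successively, working outward toward the laboratory.
Start: velocity of the electron beam relative to the laboratory = 0.1120c.
Compose with the scattered electron (u' = 0.671 in the electron beam frame): u_1 = (0.671 + 0.112) / (1 + 0.671·0.112) = 0.7830/1.0752 = 0.7283.
Compose with the secondary electron (u' = 0.739 in the scattered electron frame): u_2 = (0.739 + 0.728) / (1 + 0.739·0.728) = 1.4673/1.5382 = 0.9539.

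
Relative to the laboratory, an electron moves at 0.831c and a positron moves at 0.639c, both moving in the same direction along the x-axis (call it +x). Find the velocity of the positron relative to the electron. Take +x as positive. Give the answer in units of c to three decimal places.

-0.409c

β_A = 0.831, β_B = 0.639.
Transform to A's frame with the inverse velocity-addition law: u' = (u − v)/(1 − uv/c²), taking u = β_B and v = β_A.
u' = (0.639 − 0.831) / (1 − (0.831)(0.639)) = -0.1920/0.4690 = -0.4094.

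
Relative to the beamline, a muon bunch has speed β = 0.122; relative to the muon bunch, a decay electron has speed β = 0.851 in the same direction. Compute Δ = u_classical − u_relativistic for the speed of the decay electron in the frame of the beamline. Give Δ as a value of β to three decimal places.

Δ = 0.092

Galilean: u_cl = 0.851 + 0.122 = 0.9730.
Relativistic: u_rel = (0.851 + 0.122) / (1 + 0.851·0.122) = 0.9730/1.1038 = 0.8815.
Δ = 0.9730 − 0.8815 = 0.0915.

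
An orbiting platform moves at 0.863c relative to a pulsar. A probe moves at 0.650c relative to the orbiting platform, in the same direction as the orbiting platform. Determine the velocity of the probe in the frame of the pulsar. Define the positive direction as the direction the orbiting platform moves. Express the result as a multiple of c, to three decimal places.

With v = 0.863 and u' = 0.650 (in units of c),
u = (u' + v)/(1 + u'v/c²):
u = (0.650 + 0.863) / (1 + 0.650·0.863) = 1.5130/1.5610 = 0.9693
(Galilean addition would give +1.513c, exceeding c.)

0.969c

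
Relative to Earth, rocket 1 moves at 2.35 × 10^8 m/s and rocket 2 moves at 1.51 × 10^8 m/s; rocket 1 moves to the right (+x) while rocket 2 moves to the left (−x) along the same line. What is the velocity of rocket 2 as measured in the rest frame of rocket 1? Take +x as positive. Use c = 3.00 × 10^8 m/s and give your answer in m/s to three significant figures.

-2.77 × 10^8 m/s

β_A = 0.783, β_B = -0.503 (dividing each by c = 3.00 × 10^8 m/s).
Transform to A's frame with the inverse velocity-addition law: u' = (u − v)/(1 − uv/c²), taking u = β_B and v = β_A.
u' = (-0.503 − 0.783) / (1 − (0.783)(-0.503)) = -1.2867/1.3943 = -0.9228.
u' = -0.9228 × 3.00 × 10^8 m/s.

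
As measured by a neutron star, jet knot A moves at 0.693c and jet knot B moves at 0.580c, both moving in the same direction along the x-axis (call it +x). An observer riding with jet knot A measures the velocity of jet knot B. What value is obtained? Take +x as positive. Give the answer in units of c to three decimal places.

β_A = 0.693, β_B = 0.580.
Transform to A's frame with the inverse velocity-addition law: u' = (u − v)/(1 − uv/c²), taking u = β_B and v = β_A.
u' = (0.580 − 0.693) / (1 − (0.693)(0.580)) = -0.1130/0.5981 = -0.1889.

-0.189c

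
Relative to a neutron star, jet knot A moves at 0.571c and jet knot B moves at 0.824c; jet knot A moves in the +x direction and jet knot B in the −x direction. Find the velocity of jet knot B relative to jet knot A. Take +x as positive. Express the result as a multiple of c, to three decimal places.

β_A = 0.571, β_B = -0.824.
Transform to A's frame with the inverse velocity-addition law: u' = (u − v)/(1 − uv/c²), taking u = β_B and v = β_A.
u' = (-0.824 − 0.571) / (1 − (0.571)(-0.824)) = -1.3950/1.4705 = -0.9487.

-0.949c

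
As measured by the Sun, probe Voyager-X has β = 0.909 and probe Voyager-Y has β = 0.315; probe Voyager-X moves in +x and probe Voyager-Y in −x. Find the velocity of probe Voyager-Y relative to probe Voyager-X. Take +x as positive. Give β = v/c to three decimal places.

β = -0.952

β_A = 0.909, β_B = -0.315.
Transform to A's frame with the inverse velocity-addition law: u' = (u − v)/(1 − uv/c²), taking u = β_B and v = β_A.
u' = (-0.315 − 0.909) / (1 − (0.909)(-0.315)) = -1.2240/1.2863 = -0.9515.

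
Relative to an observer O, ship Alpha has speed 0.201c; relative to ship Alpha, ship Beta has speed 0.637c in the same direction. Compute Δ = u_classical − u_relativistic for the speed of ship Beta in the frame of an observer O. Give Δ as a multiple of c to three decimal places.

Galilean: u_cl = 0.637 + 0.201 = 0.8380.
Relativistic: u_rel = (0.637 + 0.201) / (1 + 0.637·0.201) = 0.8380/1.1280 = 0.7429.
Δ = 0.8380 − 0.7429 = 0.0951.

Δ = 0.095c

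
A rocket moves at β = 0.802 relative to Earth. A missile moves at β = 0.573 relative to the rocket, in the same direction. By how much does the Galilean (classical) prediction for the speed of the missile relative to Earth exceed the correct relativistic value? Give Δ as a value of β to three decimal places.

Galilean: u_cl = 0.573 + 0.802 = 1.3750.
Relativistic: u_rel = (0.573 + 0.802) / (1 + 0.573·0.802) = 1.3750/1.4595 = 0.9421.
Δ = 1.3750 − 0.9421 = 0.4329.
(The classical prediction exceeds c; the relativistic result does not.)

Δ = 0.433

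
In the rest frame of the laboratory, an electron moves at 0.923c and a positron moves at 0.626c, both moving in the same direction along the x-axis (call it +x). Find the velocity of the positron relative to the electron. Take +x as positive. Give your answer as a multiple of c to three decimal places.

β_A = 0.923, β_B = 0.626.
Transform to A's frame with the inverse velocity-addition law: u' = (u − v)/(1 − uv/c²), taking u = β_B and v = β_A.
u' = (0.626 − 0.923) / (1 − (0.923)(0.626)) = -0.2970/0.4222 = -0.7035.

-0.703c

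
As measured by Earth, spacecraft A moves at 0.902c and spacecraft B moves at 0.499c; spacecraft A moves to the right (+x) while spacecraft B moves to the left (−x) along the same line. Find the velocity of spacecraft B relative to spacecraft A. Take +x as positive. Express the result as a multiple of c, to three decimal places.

-0.966c

β_A = 0.902, β_B = -0.499.
Transform to A's frame with the inverse velocity-addition law: u' = (u − v)/(1 − uv/c²), taking u = β_B and v = β_A.
u' = (-0.499 − 0.902) / (1 − (0.902)(-0.499)) = -1.4010/1.4501 = -0.9661.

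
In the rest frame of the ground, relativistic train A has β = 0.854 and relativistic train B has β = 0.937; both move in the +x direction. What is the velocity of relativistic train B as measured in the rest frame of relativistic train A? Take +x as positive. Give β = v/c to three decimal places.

β_A = 0.854, β_B = 0.937.
Transform to A's frame with the inverse velocity-addition law: u' = (u − v)/(1 − uv/c²), taking u = β_B and v = β_A.
u' = (0.937 − 0.854) / (1 − (0.854)(0.937)) = 0.0830/0.1998 = 0.4154.

β = +0.415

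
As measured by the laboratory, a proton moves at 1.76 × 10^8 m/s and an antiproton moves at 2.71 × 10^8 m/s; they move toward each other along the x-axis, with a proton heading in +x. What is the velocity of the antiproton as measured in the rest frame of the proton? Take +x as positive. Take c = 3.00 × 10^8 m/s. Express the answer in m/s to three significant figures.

-2.92 × 10^8 m/s

β_A = 0.587, β_B = -0.903 (dividing each by c = 3.00 × 10^8 m/s).
Transform to A's frame with the inverse velocity-addition law: u' = (u − v)/(1 − uv/c²), taking u = β_B and v = β_A.
u' = (-0.903 − 0.587) / (1 − (0.587)(-0.903)) = -1.4900/1.5300 = -0.9739.
u' = -0.9739 × 3.00 × 10^8 m/s.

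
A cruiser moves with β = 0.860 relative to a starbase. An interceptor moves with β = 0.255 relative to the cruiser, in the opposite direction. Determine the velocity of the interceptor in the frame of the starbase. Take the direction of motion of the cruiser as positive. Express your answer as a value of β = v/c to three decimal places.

β = +0.775

With v = 0.860 and u' = -0.255 (in units of c),
u = (u' + v)/(1 + u'v/c²):
u = (-0.255 + 0.860) / (1 + (-0.255)·0.860) = 0.6050/0.7807 = 0.7749
(Galilean addition would give +0.605c.)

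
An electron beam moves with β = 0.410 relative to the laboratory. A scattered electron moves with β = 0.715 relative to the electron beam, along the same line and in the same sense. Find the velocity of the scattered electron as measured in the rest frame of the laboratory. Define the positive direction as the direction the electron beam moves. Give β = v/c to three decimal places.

β = 0.870

With v = 0.410 and u' = 0.715 (in units of c),
u = (u' + v)/(1 + u'v/c²):
u = (0.715 + 0.410) / (1 + 0.715·0.410) = 1.1250/1.2932 = 0.8700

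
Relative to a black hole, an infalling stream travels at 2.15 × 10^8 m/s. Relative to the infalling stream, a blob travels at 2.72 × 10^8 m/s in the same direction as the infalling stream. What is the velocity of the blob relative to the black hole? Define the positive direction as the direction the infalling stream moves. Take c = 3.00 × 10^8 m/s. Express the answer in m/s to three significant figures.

In units of c (dividing by 3.00 × 10^8 m/s): v = 0.717, u' = 0.907.
u = (u' + v)/(1 + u'v/c²):
u = (0.907 + 0.717) / (1 + 0.907·0.717) = 1.6233/1.6498 = 0.9840
Converting back: u = 0.9840 × 3.00 × 10^8 m/s.

2.95 × 10^8 m/s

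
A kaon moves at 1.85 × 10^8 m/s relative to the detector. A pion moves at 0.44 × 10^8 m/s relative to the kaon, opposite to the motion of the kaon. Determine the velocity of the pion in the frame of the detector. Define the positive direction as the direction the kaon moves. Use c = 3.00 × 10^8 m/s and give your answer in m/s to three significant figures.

+1.55 × 10^8 m/s

In units of c (dividing by 3.00 × 10^8 m/s): v = 0.617, u' = -0.147.
u = (u' + v)/(1 + u'v/c²):
u = (-0.147 + 0.617) / (1 + (-0.147)·0.617) = 0.4700/0.9096 = 0.5167
(Galilean addition would give +0.470c.)
Converting back: u = 0.5167 × 3.00 × 10^8 m/s.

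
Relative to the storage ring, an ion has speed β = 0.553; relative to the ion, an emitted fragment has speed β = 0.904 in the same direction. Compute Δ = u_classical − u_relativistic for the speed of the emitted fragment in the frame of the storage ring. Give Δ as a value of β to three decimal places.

Δ = 0.486

Galilean: u_cl = 0.904 + 0.553 = 1.4570.
Relativistic: u_rel = (0.904 + 0.553) / (1 + 0.904·0.553) = 1.4570/1.4999 = 0.9714.
Δ = 1.4570 − 0.9714 = 0.4856.
(The classical prediction exceeds c; the relativistic result does not.)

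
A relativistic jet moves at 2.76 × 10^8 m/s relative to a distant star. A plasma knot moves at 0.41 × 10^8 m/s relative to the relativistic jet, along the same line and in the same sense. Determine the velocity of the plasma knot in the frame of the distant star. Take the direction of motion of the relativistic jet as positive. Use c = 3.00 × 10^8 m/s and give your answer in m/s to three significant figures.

2.82 × 10^8 m/s

In units of c (dividing by 3.00 × 10^8 m/s): v = 0.920, u' = 0.137.
u = (u' + v)/(1 + u'v/c²):
u = (0.137 + 0.920) / (1 + 0.137·0.920) = 1.0567/1.1257 = 0.9386
(Galilean addition would give +1.057c, exceeding c.)
Converting back: u = 0.9386 × 3.00 × 10^8 m/s.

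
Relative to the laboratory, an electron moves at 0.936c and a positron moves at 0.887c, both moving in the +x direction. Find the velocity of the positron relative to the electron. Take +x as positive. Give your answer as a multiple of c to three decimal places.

β_A = 0.936, β_B = 0.887.
Transform to A's frame with the inverse velocity-addition law: u' = (u − v)/(1 − uv/c²), taking u = β_B and v = β_A.
u' = (0.887 − 0.936) / (1 − (0.936)(0.887)) = -0.0490/0.1698 = -0.2886.

-0.289c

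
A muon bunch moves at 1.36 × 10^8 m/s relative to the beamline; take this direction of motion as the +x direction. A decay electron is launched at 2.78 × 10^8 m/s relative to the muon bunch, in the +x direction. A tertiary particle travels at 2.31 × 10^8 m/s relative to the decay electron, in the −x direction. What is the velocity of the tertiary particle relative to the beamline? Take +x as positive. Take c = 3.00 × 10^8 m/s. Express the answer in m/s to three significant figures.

+2.40 × 10^8 m/s

Apply u = (u' + v)/(1 + u'v/c²) successively, working outward toward the beamline.
(Dividing each given speed by c = 3.00 × 10^8 m/s to work in units of c.)
Start: velocity of the muon bunch relative to the beamline = 0.4533c.
Compose with the decay electron (u' = 0.927 in the muon bunch frame): u_1 = (0.927 + 0.453) / (1 + 0.927·0.453) = 1.3800/1.4201 = 0.9718.
Compose with the tertiary particle (u' = -0.770 in the decay electron frame): u_2 = (-0.770 + 0.972) / (1 + (-0.770)·0.972) = 0.2018/0.2517 = 0.8015.
So u = 0.8015 × 3.00 × 10^8 m/s.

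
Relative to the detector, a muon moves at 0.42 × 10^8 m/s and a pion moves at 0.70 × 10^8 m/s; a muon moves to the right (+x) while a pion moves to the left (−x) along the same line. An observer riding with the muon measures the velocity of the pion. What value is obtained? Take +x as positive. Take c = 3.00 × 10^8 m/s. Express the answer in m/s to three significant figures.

-1.08 × 10^8 m/s

β_A = 0.140, β_B = -0.233 (dividing each by c = 3.00 × 10^8 m/s).
Transform to A's frame with the inverse velocity-addition law: u' = (u − v)/(1 − uv/c²), taking u = β_B and v = β_A.
u' = (-0.233 − 0.140) / (1 − (0.140)(-0.233)) = -0.3733/1.0327 = -0.3615.
u' = -0.3615 × 3.00 × 10^8 m/s.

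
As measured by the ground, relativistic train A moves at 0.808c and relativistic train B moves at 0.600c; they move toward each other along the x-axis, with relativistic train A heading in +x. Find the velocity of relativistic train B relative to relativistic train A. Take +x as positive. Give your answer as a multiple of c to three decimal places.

-0.948c

β_A = 0.808, β_B = -0.600.
Transform to A's frame with the inverse velocity-addition law: u' = (u − v)/(1 − uv/c²), taking u = β_B and v = β_A.
u' = (-0.600 − 0.808) / (1 − (0.808)(-0.600)) = -1.4080/1.4848 = -0.9483.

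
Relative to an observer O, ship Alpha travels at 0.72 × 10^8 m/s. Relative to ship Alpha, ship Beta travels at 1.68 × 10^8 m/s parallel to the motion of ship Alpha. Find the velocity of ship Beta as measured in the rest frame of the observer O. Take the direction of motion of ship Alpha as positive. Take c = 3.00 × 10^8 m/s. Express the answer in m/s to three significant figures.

In units of c (dividing by 3.00 × 10^8 m/s): v = 0.240, u' = 0.560.
u = (u' + v)/(1 + u'v/c²):
u = (0.560 + 0.240) / (1 + 0.560·0.240) = 0.8000/1.1344 = 0.7052
Converting back: u = 0.7052 × 3.00 × 10^8 m/s.

2.12 × 10^8 m/s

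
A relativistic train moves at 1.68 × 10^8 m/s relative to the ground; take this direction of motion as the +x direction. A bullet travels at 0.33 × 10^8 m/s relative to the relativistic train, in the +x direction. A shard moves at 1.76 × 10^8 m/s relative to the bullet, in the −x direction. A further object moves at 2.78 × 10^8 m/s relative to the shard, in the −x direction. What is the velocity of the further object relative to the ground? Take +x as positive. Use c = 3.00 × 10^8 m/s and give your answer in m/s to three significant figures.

-2.75 × 10^8 m/s

Apply u = (u' + v)/(1 + u'v/c²) successively, working outward toward the ground.
(Dividing each given speed by c = 3.00 × 10^8 m/s to work in units of c.)
Start: velocity of the relativistic train relative to the ground = 0.5600c.
Compose with the bullet (u' = 0.110 in the relativistic train frame): u_1 = (0.110 + 0.560) / (1 + 0.110·0.560) = 0.6700/1.0616 = 0.6311.
Compose with the shard (u' = -0.587 in the bullet frame): u_2 = (-0.587 + 0.631) / (1 + (-0.587)·0.631) = 0.0445/0.6297 = 0.0706.
Compose with the further object (u' = -0.927 in the shard frame): u_3 = (-0.927 + 0.071) / (1 + (-0.927)·0.071) = -0.8561/0.9346 = -0.9160.
So u = -0.9160 × 3.00 × 10^8 m/s.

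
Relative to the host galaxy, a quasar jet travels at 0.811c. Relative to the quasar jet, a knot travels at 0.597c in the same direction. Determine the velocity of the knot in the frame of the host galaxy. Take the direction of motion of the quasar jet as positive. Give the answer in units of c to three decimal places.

With v = 0.811 and u' = 0.597 (in units of c),
u = (u' + v)/(1 + u'v/c²):
u = (0.597 + 0.811) / (1 + 0.597·0.811) = 1.4080/1.4842 = 0.9487

0.949c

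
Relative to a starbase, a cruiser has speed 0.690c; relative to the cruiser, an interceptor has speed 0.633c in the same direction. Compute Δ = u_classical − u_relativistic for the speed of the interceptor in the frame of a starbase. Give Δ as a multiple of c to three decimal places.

Δ = 0.402c

Galilean: u_cl = 0.633 + 0.690 = 1.3230.
Relativistic: u_rel = (0.633 + 0.690) / (1 + 0.633·0.690) = 1.3230/1.4368 = 0.9208.
Δ = 1.3230 − 0.9208 = 0.4022.
(The classical prediction exceeds c; the relativistic result does not.)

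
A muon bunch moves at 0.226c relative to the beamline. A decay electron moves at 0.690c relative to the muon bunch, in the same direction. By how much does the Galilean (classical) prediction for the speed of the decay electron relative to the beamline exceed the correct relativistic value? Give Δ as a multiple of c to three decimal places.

Δ = 0.124c

Galilean: u_cl = 0.690 + 0.226 = 0.9160.
Relativistic: u_rel = (0.690 + 0.226) / (1 + 0.690·0.226) = 0.9160/1.1559 = 0.7924.
Δ = 0.9160 − 0.7924 = 0.1236.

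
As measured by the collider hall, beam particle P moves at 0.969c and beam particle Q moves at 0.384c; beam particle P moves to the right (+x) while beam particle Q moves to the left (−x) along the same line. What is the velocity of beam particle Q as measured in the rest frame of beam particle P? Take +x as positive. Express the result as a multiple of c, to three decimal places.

β_A = 0.969, β_B = -0.384.
Transform to A's frame with the inverse velocity-addition law: u' = (u − v)/(1 − uv/c²), taking u = β_B and v = β_A.
u' = (-0.384 − 0.969) / (1 − (0.969)(-0.384)) = -1.3530/1.3721 = -0.9861.

-0.986c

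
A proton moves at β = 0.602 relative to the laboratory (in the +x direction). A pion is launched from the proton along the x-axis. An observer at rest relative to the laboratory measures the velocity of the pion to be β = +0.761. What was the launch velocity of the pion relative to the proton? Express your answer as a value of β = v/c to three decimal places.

β = +0.293

Invert the composition law: u' = (u − v)/(1 − uv/c²).
u' = (0.761 − 0.602) / (1 − (0.761)(0.602)) = 0.1590/0.5419 = 0.2934.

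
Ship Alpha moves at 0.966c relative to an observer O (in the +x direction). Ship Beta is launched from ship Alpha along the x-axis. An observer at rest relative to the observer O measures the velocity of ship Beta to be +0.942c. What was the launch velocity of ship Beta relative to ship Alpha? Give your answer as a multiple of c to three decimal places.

-0.267c

Invert the composition law: u' = (u − v)/(1 − uv/c²).
u' = (0.942 − 0.966) / (1 − (0.942)(0.966)) = -0.0240/0.0900 = -0.2666.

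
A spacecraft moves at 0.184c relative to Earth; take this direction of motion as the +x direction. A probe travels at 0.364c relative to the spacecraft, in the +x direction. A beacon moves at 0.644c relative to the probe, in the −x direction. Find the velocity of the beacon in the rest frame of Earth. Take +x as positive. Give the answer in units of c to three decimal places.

Apply u = (u' + v)/(1 + u'v/c²) successively, working outward toward Earth.
Start: velocity of the spacecraft relative to Earth = 0.1840c.
Compose with the probe (u' = 0.364 in the spacecraft frame): u_1 = (0.364 + 0.184) / (1 + 0.364·0.184) = 0.5480/1.0670 = 0.5136.
Compose with the beacon (u' = -0.644 in the probe frame): u_2 = (-0.644 + 0.514) / (1 + (-0.644)·0.514) = -0.1304/0.6692 = -0.1948.

-0.195c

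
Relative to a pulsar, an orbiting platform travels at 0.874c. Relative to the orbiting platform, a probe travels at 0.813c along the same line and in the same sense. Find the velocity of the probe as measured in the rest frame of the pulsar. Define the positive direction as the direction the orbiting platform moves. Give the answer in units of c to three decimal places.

With v = 0.874 and u' = 0.813 (in units of c),
u = (u' + v)/(1 + u'v/c²):
u = (0.813 + 0.874) / (1 + 0.813·0.874) = 1.6870/1.7106 = 0.9862
(Galilean addition would give +1.687c, exceeding c.)

0.986c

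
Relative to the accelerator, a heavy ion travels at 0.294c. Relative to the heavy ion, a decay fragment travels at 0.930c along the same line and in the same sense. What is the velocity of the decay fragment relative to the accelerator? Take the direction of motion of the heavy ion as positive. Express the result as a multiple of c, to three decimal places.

0.961c

With v = 0.294 and u' = 0.930 (in units of c),
u = (u' + v)/(1 + u'v/c²):
u = (0.930 + 0.294) / (1 + 0.930·0.294) = 1.2240/1.2734 = 0.9612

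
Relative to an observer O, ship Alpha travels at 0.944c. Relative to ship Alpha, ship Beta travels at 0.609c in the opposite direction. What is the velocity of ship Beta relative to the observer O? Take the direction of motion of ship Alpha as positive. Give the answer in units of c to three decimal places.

With v = 0.944 and u' = -0.609 (in units of c),
u = (u' + v)/(1 + u'v/c²):
u = (-0.609 + 0.944) / (1 + (-0.609)·0.944) = 0.3350/0.4251 = 0.7880
(Galilean addition would give +0.335c.)

+0.788c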